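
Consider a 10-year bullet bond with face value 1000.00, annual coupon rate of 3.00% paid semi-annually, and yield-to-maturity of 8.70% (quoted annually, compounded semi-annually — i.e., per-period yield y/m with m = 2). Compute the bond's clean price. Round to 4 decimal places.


Answer: Price = 624.4079

Derivation:
Coupon per period c = face * coupon_rate / m = 15.000000
Periods per year m = 2; per-period yield y/m = 0.043500
Number of cashflows N = 20
Cashflows (t years, CF_t, discount factor 1/(1+y/m)^(m*t), PV):
  t = 0.5000: CF_t = 15.000000, DF = 0.958313, PV = 14.374701
  t = 1.0000: CF_t = 15.000000, DF = 0.918365, PV = 13.775468
  t = 1.5000: CF_t = 15.000000, DF = 0.880081, PV = 13.201215
  t = 2.0000: CF_t = 15.000000, DF = 0.843393, PV = 12.650901
  t = 2.5000: CF_t = 15.000000, DF = 0.808235, PV = 12.123527
  t = 3.0000: CF_t = 15.000000, DF = 0.774543, PV = 11.618138
  t = 3.5000: CF_t = 15.000000, DF = 0.742254, PV = 11.133817
  t = 4.0000: CF_t = 15.000000, DF = 0.711312, PV = 10.669686
  t = 4.5000: CF_t = 15.000000, DF = 0.681660, PV = 10.224903
  t = 5.0000: CF_t = 15.000000, DF = 0.653244, PV = 9.798661
  t = 5.5000: CF_t = 15.000000, DF = 0.626013, PV = 9.390188
  t = 6.0000: CF_t = 15.000000, DF = 0.599916, PV = 8.998742
  t = 6.5000: CF_t = 15.000000, DF = 0.574908, PV = 8.623615
  t = 7.0000: CF_t = 15.000000, DF = 0.550942, PV = 8.264126
  t = 7.5000: CF_t = 15.000000, DF = 0.527975, PV = 7.919622
  t = 8.0000: CF_t = 15.000000, DF = 0.505965, PV = 7.589480
  t = 8.5000: CF_t = 15.000000, DF = 0.484873, PV = 7.273100
  t = 9.0000: CF_t = 15.000000, DF = 0.464661, PV = 6.969909
  t = 9.5000: CF_t = 15.000000, DF = 0.445290, PV = 6.679357
  t = 10.0000: CF_t = 1015.000000, DF = 0.426728, PV = 433.128712
Price P = sum_t PV_t = 624.407866


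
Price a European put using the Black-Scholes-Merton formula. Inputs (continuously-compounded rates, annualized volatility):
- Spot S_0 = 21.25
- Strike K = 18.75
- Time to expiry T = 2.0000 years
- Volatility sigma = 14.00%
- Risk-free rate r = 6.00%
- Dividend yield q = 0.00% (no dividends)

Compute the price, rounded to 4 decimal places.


Answer: Price = 0.1923

Derivation:
d1 = (ln(S/K) + (r - q + 0.5*sigma^2) * T) / (sigma * sqrt(T)) = 1.33725581
d2 = d1 - sigma * sqrt(T) = 1.13926591
exp(-rT) = 0.88692044; exp(-qT) = 1.00000000
P = K * exp(-rT) * N(-d2) - S_0 * exp(-qT) * N(-d1)
N(-d1) = 0.09056957; N(-d2) = 0.12729613
P = 18.7500 * 0.88692044 * 0.12729613 - 21.2500 * 1.00000000 * 0.09056957 = 0.1923


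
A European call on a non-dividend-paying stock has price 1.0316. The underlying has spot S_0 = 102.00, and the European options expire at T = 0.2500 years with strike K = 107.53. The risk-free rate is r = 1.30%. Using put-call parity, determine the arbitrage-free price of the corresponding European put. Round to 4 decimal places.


Answer: Put price = 6.2127

Derivation:
Put-call parity: C - P = S_0 * exp(-qT) - K * exp(-rT).
S_0 * exp(-qT) = 102.0000 * 1.00000000 = 102.00000000
K * exp(-rT) = 107.5300 * 0.99675528 = 107.18109478
P = C - S*exp(-qT) + K*exp(-rT)
P = 1.0316 - 102.00000000 + 107.18109478 = 6.2127


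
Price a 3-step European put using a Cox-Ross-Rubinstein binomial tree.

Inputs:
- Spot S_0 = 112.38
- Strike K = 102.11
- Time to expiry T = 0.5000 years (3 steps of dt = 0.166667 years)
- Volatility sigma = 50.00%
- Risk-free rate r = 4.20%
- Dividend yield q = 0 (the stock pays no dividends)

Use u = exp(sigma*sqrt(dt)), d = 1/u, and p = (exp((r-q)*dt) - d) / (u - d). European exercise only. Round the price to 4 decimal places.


Answer: Price = V(0,0) = 10.2236

Derivation:
dt = T/N = 0.166667
u = exp(sigma*sqrt(dt)) = 1.226450; d = 1/u = 0.815361
p = (exp((r-q)*dt) - d) / (u - d) = 0.466233
Discount per step: exp(-r*dt) = 0.993024
Stock lattice S(k, i) with i counting down-moves:
  k=0: S(0,0) = 112.3800
  k=1: S(1,0) = 137.8285; S(1,1) = 91.6303
  k=2: S(2,0) = 169.0398; S(2,1) = 112.3800; S(2,2) = 74.7118
  k=3: S(3,0) = 207.3189; S(3,1) = 137.8285; S(3,2) = 91.6303; S(3,3) = 60.9171
Terminal payoffs V(N, i) = max(K - S_T, 0):
  V(3,0) = 0.000000; V(3,1) = 0.000000; V(3,2) = 10.479715; V(3,3) = 41.192923
Backward induction: V(k, i) = exp(-r*dt) * [p * V(k+1, i) + (1-p) * V(k+1, i+1)].
  V(2,0) = exp(-r*dt) * [p*0.000000 + (1-p)*0.000000] = 0.000000
  V(2,1) = exp(-r*dt) * [p*0.000000 + (1-p)*10.479715] = 5.554706
  V(2,2) = exp(-r*dt) * [p*10.479715 + (1-p)*41.192923] = 26.685952
  V(1,0) = exp(-r*dt) * [p*0.000000 + (1-p)*5.554706] = 2.944236
  V(1,1) = exp(-r*dt) * [p*5.554706 + (1-p)*26.685952] = 16.716440
  V(0,0) = exp(-r*dt) * [p*2.944236 + (1-p)*16.716440] = 10.223567


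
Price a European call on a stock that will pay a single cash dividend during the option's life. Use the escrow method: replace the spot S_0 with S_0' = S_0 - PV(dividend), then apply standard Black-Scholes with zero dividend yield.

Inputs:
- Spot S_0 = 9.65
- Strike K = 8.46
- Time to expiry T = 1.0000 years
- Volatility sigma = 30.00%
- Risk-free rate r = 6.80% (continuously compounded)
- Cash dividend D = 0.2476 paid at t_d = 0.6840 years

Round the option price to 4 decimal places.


Answer: Price = 1.9560

Derivation:
PV(D) = D * exp(-r * t_d) = 0.2476 * 0.95455311 = 0.23634735
S_0' = S_0 - PV(D) = 9.6500 - 0.23634735 = 9.41365265
d1 = (ln(S_0'/K) + (r + sigma^2/2)*T) / (sigma*sqrt(T)) = 0.73270624
d2 = d1 - sigma*sqrt(T) = 0.43270624
exp(-rT) = 0.93426047
N(d1) = 0.76813119; N(d2) = 0.66738590
C = S_0' * N(d1) - K * exp(-rT) * N(d2) = 9.41365265 * 0.76813119 - 8.4600 * 0.93426047 * 0.66738590 = 1.9560


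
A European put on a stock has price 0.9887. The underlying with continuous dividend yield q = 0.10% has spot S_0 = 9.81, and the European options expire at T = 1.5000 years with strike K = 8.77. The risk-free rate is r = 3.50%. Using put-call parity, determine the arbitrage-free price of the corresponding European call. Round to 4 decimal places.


Put-call parity: C - P = S_0 * exp(-qT) - K * exp(-rT).
S_0 * exp(-qT) = 9.8100 * 0.99850112 = 9.79529603
K * exp(-rT) = 8.7700 * 0.94885432 = 8.32145240
C = P + S*exp(-qT) - K*exp(-rT)
C = 0.9887 + 9.79529603 - 8.32145240 = 2.4625

Answer: Call price = 2.4625


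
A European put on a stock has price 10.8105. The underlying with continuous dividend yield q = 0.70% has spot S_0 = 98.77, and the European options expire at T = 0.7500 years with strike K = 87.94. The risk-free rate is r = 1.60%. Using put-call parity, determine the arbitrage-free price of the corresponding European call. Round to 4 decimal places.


Put-call parity: C - P = S_0 * exp(-qT) - K * exp(-rT).
S_0 * exp(-qT) = 98.7700 * 0.99476376 = 98.25281630
K * exp(-rT) = 87.9400 * 0.98807171 = 86.89102643
C = P + S*exp(-qT) - K*exp(-rT)
C = 10.8105 + 98.25281630 - 86.89102643 = 22.1723

Answer: Call price = 22.1723


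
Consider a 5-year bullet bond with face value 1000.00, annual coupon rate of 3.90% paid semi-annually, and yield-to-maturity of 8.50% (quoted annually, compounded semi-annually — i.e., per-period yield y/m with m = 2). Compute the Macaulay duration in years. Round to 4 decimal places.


Coupon per period c = face * coupon_rate / m = 19.500000
Periods per year m = 2; per-period yield y/m = 0.042500
Number of cashflows N = 10
Cashflows (t years, CF_t, discount factor 1/(1+y/m)^(m*t), PV):
  t = 0.5000: CF_t = 19.500000, DF = 0.959233, PV = 18.705036
  t = 1.0000: CF_t = 19.500000, DF = 0.920127, PV = 17.942481
  t = 1.5000: CF_t = 19.500000, DF = 0.882616, PV = 17.211013
  t = 2.0000: CF_t = 19.500000, DF = 0.846634, PV = 16.509365
  t = 2.5000: CF_t = 19.500000, DF = 0.812119, PV = 15.836321
  t = 3.0000: CF_t = 19.500000, DF = 0.779011, PV = 15.190715
  t = 3.5000: CF_t = 19.500000, DF = 0.747253, PV = 14.571430
  t = 4.0000: CF_t = 19.500000, DF = 0.716789, PV = 13.977391
  t = 4.5000: CF_t = 19.500000, DF = 0.687568, PV = 13.407569
  t = 5.0000: CF_t = 1019.500000, DF = 0.659537, PV = 672.398280
Price P = sum_t PV_t = 815.749599
Macaulay numerator sum_t t * PV_t:
  t * PV_t at t = 0.5000: 9.352518
  t * PV_t at t = 1.0000: 17.942481
  t * PV_t at t = 1.5000: 25.816519
  t * PV_t at t = 2.0000: 33.018729
  t * PV_t at t = 2.5000: 39.590802
  t * PV_t at t = 3.0000: 45.572146
  t * PV_t at t = 3.5000: 51.000004
  t * PV_t at t = 4.0000: 55.909562
  t * PV_t at t = 4.5000: 60.334060
  t * PV_t at t = 5.0000: 3361.991399
Macaulay duration D = (sum_t t * PV_t) / P = 3700.528220 / 815.749599 = 4.536353

Answer: Macaulay duration = 4.5364 years


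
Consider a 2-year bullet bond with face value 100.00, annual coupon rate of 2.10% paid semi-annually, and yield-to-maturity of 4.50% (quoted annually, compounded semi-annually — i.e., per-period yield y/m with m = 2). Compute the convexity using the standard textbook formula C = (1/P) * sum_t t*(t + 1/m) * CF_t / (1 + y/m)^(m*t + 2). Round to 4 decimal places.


Answer: Convexity = 4.6812

Derivation:
Coupon per period c = face * coupon_rate / m = 1.050000
Periods per year m = 2; per-period yield y/m = 0.022500
Number of cashflows N = 4
Cashflows (t years, CF_t, discount factor 1/(1+y/m)^(m*t), PV):
  t = 0.5000: CF_t = 1.050000, DF = 0.977995, PV = 1.026895
  t = 1.0000: CF_t = 1.050000, DF = 0.956474, PV = 1.004298
  t = 1.5000: CF_t = 1.050000, DF = 0.935427, PV = 0.982199
  t = 2.0000: CF_t = 101.050000, DF = 0.914843, PV = 92.444920
Price P = sum_t PV_t = 95.458312
Convexity numerator sum_t t*(t + 1/m) * CF_t / (1+y/m)^(m*t + 2):
  t = 0.5000: term = 0.491099
  t = 1.0000: term = 1.440878
  t = 1.5000: term = 2.818344
  t = 2.0000: term = 442.106013
Convexity = (1/P) * sum = 446.856335 / 95.458312 = 4.681167


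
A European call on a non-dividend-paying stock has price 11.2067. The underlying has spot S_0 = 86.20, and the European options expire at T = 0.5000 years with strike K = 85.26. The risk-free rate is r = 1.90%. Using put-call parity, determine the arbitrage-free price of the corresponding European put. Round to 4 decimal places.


Answer: Put price = 9.4606

Derivation:
Put-call parity: C - P = S_0 * exp(-qT) - K * exp(-rT).
S_0 * exp(-qT) = 86.2000 * 1.00000000 = 86.20000000
K * exp(-rT) = 85.2600 * 0.99054498 = 84.45386520
P = C - S*exp(-qT) + K*exp(-rT)
P = 11.2067 - 86.20000000 + 84.45386520 = 9.4606


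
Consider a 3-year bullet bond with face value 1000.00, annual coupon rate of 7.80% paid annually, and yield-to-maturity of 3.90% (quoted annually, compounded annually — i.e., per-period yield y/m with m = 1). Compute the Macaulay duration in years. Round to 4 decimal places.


Answer: Macaulay duration = 2.7994 years

Derivation:
Coupon per period c = face * coupon_rate / m = 78.000000
Periods per year m = 1; per-period yield y/m = 0.039000
Number of cashflows N = 3
Cashflows (t years, CF_t, discount factor 1/(1+y/m)^(m*t), PV):
  t = 1.0000: CF_t = 78.000000, DF = 0.962464, PV = 75.072185
  t = 2.0000: CF_t = 78.000000, DF = 0.926337, PV = 72.254268
  t = 3.0000: CF_t = 1078.000000, DF = 0.891566, PV = 961.107836
Price P = sum_t PV_t = 1108.434289
Macaulay numerator sum_t t * PV_t:
  t * PV_t at t = 1.0000: 75.072185
  t * PV_t at t = 2.0000: 144.508537
  t * PV_t at t = 3.0000: 2883.323508
Macaulay duration D = (sum_t t * PV_t) / P = 3102.904230 / 1108.434289 = 2.799358


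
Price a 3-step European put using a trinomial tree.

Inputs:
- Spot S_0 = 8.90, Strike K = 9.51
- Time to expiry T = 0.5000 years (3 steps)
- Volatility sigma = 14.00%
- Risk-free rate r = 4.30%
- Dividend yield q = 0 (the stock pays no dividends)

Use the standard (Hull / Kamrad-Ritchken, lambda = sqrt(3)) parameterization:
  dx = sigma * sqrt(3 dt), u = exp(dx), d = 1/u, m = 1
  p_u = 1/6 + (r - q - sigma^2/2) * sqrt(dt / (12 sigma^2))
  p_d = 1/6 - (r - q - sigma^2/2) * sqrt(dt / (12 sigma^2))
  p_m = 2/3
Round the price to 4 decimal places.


Answer: Price = V(0,0) = 0.6103

Derivation:
dt = T/N = 0.166667; dx = sigma*sqrt(3*dt) = 0.098995
u = exp(dx) = 1.104061; d = 1/u = 0.905747
p_u = 0.194614, p_m = 0.666667, p_d = 0.138719
Discount per step: exp(-r*dt) = 0.992859
Stock lattice S(k, j) with j the centered position index:
  k=0: S(0,+0) = 8.9000
  k=1: S(1,-1) = 8.0612; S(1,+0) = 8.9000; S(1,+1) = 9.8261
  k=2: S(2,-2) = 7.3014; S(2,-1) = 8.0612; S(2,+0) = 8.9000; S(2,+1) = 9.8261; S(2,+2) = 10.8487
  k=3: S(3,-3) = 6.6132; S(3,-2) = 7.3014; S(3,-1) = 8.0612; S(3,+0) = 8.9000; S(3,+1) = 9.8261; S(3,+2) = 10.8487; S(3,+3) = 11.9776
Terminal payoffs V(N, j) = max(K - S_T, 0):
  V(3,-3) = 2.896808; V(3,-2) = 2.208635; V(3,-1) = 1.448849; V(3,+0) = 0.610000; V(3,+1) = 0.000000; V(3,+2) = 0.000000; V(3,+3) = 0.000000
Backward induction: V(k, j) = exp(-r*dt) * [p_u * V(k+1, j+1) + p_m * V(k+1, j) + p_d * V(k+1, j-1)]
  V(2,-2) = exp(-r*dt) * [p_u*1.448849 + p_m*2.208635 + p_d*2.896808] = 2.140835
  V(2,-1) = exp(-r*dt) * [p_u*0.610000 + p_m*1.448849 + p_d*2.208635] = 1.381061
  V(2,+0) = exp(-r*dt) * [p_u*0.000000 + p_m*0.610000 + p_d*1.448849] = 0.603310
  V(2,+1) = exp(-r*dt) * [p_u*0.000000 + p_m*0.000000 + p_d*0.610000] = 0.084014
  V(2,+2) = exp(-r*dt) * [p_u*0.000000 + p_m*0.000000 + p_d*0.000000] = 0.000000
  V(1,-1) = exp(-r*dt) * [p_u*0.603310 + p_m*1.381061 + p_d*2.140835] = 1.325561
  V(1,+0) = exp(-r*dt) * [p_u*0.084014 + p_m*0.603310 + p_d*1.381061] = 0.605780
  V(1,+1) = exp(-r*dt) * [p_u*0.000000 + p_m*0.084014 + p_d*0.603310] = 0.138703
  V(0,+0) = exp(-r*dt) * [p_u*0.138703 + p_m*0.605780 + p_d*1.325561] = 0.610338


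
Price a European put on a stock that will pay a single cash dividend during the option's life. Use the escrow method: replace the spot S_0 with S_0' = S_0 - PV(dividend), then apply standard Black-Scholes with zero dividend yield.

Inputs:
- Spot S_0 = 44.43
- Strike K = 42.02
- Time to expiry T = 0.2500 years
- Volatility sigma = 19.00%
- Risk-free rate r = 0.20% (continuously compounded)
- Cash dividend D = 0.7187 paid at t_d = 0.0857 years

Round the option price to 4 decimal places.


PV(D) = D * exp(-r * t_d) = 0.7187 * 0.99982861 = 0.71857683
S_0' = S_0 - PV(D) = 44.4300 - 0.71857683 = 43.71142317
d1 = (ln(S_0'/K) + (r + sigma^2/2)*T) / (sigma*sqrt(T)) = 0.46817129
d2 = d1 - sigma*sqrt(T) = 0.37317129
exp(-rT) = 0.99950012
N(-d1) = 0.31983105; N(-d2) = 0.35451048
P = K * exp(-rT) * N(-d2) - S_0' * N(-d1) = 42.0200 * 0.99950012 * 0.35451048 - 43.71142317 * 0.31983105 = 0.9088

Answer: Price = 0.9088


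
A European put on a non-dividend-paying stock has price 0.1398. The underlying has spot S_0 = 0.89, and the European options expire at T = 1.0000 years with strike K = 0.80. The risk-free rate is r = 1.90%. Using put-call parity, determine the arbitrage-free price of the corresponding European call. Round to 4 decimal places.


Put-call parity: C - P = S_0 * exp(-qT) - K * exp(-rT).
S_0 * exp(-qT) = 0.8900 * 1.00000000 = 0.89000000
K * exp(-rT) = 0.8000 * 0.98117936 = 0.78494349
C = P + S*exp(-qT) - K*exp(-rT)
C = 0.1398 + 0.89000000 - 0.78494349 = 0.2449

Answer: Call price = 0.2449


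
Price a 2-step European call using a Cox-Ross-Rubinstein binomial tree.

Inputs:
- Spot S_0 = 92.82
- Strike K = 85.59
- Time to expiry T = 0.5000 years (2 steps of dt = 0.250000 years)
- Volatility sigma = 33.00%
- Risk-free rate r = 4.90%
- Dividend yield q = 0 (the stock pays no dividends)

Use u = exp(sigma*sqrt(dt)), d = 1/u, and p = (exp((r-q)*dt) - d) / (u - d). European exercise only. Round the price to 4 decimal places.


dt = T/N = 0.250000
u = exp(sigma*sqrt(dt)) = 1.179393; d = 1/u = 0.847894
p = (exp((r-q)*dt) - d) / (u - d) = 0.496024
Discount per step: exp(-r*dt) = 0.987825
Stock lattice S(k, i) with i counting down-moves:
  k=0: S(0,0) = 92.8200
  k=1: S(1,0) = 109.4713; S(1,1) = 78.7015
  k=2: S(2,0) = 129.1097; S(2,1) = 92.8200; S(2,2) = 66.7305
Terminal payoffs V(N, i) = max(S_T - K, 0):
  V(2,0) = 43.519662; V(2,1) = 7.230000; V(2,2) = 0.000000
Backward induction: V(k, i) = exp(-r*dt) * [p * V(k+1, i) + (1-p) * V(k+1, i+1)].
  V(1,0) = exp(-r*dt) * [p*43.519662 + (1-p)*7.230000] = 24.923351
  V(1,1) = exp(-r*dt) * [p*7.230000 + (1-p)*0.000000] = 3.542589
  V(0,0) = exp(-r*dt) * [p*24.923351 + (1-p)*3.542589] = 13.975703

Answer: Price = V(0,0) = 13.9757


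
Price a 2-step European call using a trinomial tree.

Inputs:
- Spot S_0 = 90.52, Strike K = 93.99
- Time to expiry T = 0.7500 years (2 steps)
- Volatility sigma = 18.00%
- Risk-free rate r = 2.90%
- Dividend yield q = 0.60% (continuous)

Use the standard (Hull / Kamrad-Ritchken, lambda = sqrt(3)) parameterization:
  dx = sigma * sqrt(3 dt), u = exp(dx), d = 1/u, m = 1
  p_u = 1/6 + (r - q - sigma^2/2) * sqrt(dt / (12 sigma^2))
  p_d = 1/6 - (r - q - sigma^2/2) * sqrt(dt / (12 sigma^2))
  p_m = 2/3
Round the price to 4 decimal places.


Answer: Price = V(0,0) = 4.6571

Derivation:
dt = T/N = 0.375000; dx = sigma*sqrt(3*dt) = 0.190919
u = exp(dx) = 1.210361; d = 1/u = 0.826200
p_u = 0.173345, p_m = 0.666667, p_d = 0.159988
Discount per step: exp(-r*dt) = 0.989184
Stock lattice S(k, j) with j the centered position index:
  k=0: S(0,+0) = 90.5200
  k=1: S(1,-1) = 74.7876; S(1,+0) = 90.5200; S(1,+1) = 109.5619
  k=2: S(2,-2) = 61.7895; S(2,-1) = 74.7876; S(2,+0) = 90.5200; S(2,+1) = 109.5619; S(2,+2) = 132.6095
Terminal payoffs V(N, j) = max(S_T - K, 0):
  V(2,-2) = 0.000000; V(2,-1) = 0.000000; V(2,+0) = 0.000000; V(2,+1) = 15.571896; V(2,+2) = 38.619469
Backward induction: V(k, j) = exp(-r*dt) * [p_u * V(k+1, j+1) + p_m * V(k+1, j) + p_d * V(k+1, j-1)]
  V(1,-1) = exp(-r*dt) * [p_u*0.000000 + p_m*0.000000 + p_d*0.000000] = 0.000000
  V(1,+0) = exp(-r*dt) * [p_u*15.571896 + p_m*0.000000 + p_d*0.000000] = 2.670113
  V(1,+1) = exp(-r*dt) * [p_u*38.619469 + p_m*15.571896 + p_d*0.000000] = 16.891059
  V(0,+0) = exp(-r*dt) * [p_u*16.891059 + p_m*2.670113 + p_d*0.000000] = 4.657131


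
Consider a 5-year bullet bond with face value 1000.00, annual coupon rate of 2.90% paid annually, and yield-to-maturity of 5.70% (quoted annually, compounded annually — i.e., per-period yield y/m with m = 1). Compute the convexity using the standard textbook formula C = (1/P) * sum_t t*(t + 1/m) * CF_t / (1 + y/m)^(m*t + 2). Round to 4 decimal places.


Answer: Convexity = 24.7534

Derivation:
Coupon per period c = face * coupon_rate / m = 29.000000
Periods per year m = 1; per-period yield y/m = 0.057000
Number of cashflows N = 5
Cashflows (t years, CF_t, discount factor 1/(1+y/m)^(m*t), PV):
  t = 1.0000: CF_t = 29.000000, DF = 0.946074, PV = 27.436140
  t = 2.0000: CF_t = 29.000000, DF = 0.895056, PV = 25.956613
  t = 3.0000: CF_t = 29.000000, DF = 0.846789, PV = 24.556871
  t = 4.0000: CF_t = 29.000000, DF = 0.801125, PV = 23.232612
  t = 5.0000: CF_t = 1029.000000, DF = 0.757923, PV = 779.902726
Price P = sum_t PV_t = 881.084963
Convexity numerator sum_t t*(t + 1/m) * CF_t / (1+y/m)^(m*t + 2):
  t = 1.0000: term = 49.113743
  t = 2.0000: term = 139.395675
  t = 3.0000: term = 263.757190
  t = 4.0000: term = 415.889609
  t = 5.0000: term = 20941.689609
Convexity = (1/P) * sum = 21809.845826 / 881.084963 = 24.753397


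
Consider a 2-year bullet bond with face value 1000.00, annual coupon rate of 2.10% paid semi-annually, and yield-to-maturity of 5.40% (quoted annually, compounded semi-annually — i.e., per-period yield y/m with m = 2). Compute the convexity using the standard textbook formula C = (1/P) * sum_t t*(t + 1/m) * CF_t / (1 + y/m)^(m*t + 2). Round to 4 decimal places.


Answer: Convexity = 4.6393

Derivation:
Coupon per period c = face * coupon_rate / m = 10.500000
Periods per year m = 2; per-period yield y/m = 0.027000
Number of cashflows N = 4
Cashflows (t years, CF_t, discount factor 1/(1+y/m)^(m*t), PV):
  t = 0.5000: CF_t = 10.500000, DF = 0.973710, PV = 10.223953
  t = 1.0000: CF_t = 10.500000, DF = 0.948111, PV = 9.955164
  t = 1.5000: CF_t = 10.500000, DF = 0.923185, PV = 9.693441
  t = 2.0000: CF_t = 1010.500000, DF = 0.898914, PV = 908.352767
Price P = sum_t PV_t = 938.225325
Convexity numerator sum_t t*(t + 1/m) * CF_t / (1+y/m)^(m*t + 2):
  t = 0.5000: term = 4.846720
  t = 1.0000: term = 14.157898
  t = 1.5000: term = 27.571369
  t = 2.0000: term = 4306.095533
Convexity = (1/P) * sum = 4352.671521 / 938.225325 = 4.639260


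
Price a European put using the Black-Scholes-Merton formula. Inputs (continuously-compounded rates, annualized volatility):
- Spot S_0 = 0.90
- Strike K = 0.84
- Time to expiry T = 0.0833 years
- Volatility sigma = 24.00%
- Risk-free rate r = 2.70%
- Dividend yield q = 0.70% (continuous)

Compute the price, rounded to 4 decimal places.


d1 = (ln(S/K) + (r - q + 0.5*sigma^2) * T) / (sigma * sqrt(T)) = 1.05471108
d2 = d1 - sigma * sqrt(T) = 0.98544291
exp(-rT) = 0.99775343; exp(-qT) = 0.99941707
P = K * exp(-rT) * N(-d2) - S_0 * exp(-qT) * N(-d1)
N(-d1) = 0.14577874; N(-d2) = 0.16220328
P = 0.8400 * 0.99775343 * 0.16220328 - 0.9000 * 0.99941707 * 0.14577874 = 0.0048

Answer: Price = 0.0048


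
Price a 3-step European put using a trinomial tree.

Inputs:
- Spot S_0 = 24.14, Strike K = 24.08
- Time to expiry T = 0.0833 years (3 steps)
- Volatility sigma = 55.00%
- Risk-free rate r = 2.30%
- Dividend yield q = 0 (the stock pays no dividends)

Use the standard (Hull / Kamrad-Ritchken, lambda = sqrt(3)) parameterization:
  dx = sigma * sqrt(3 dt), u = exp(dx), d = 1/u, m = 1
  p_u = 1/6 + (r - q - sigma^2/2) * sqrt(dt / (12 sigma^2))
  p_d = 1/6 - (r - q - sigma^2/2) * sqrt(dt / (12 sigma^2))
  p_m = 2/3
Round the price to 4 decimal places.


dt = T/N = 0.027767; dx = sigma*sqrt(3*dt) = 0.158740
u = exp(dx) = 1.172033; d = 1/u = 0.853219
p_u = 0.155450, p_m = 0.666667, p_d = 0.177883
Discount per step: exp(-r*dt) = 0.999362
Stock lattice S(k, j) with j the centered position index:
  k=0: S(0,+0) = 24.1400
  k=1: S(1,-1) = 20.5967; S(1,+0) = 24.1400; S(1,+1) = 28.2929
  k=2: S(2,-2) = 17.5735; S(2,-1) = 20.5967; S(2,+0) = 24.1400; S(2,+1) = 28.2929; S(2,+2) = 33.1602
  k=3: S(3,-3) = 14.9940; S(3,-2) = 17.5735; S(3,-1) = 20.5967; S(3,+0) = 24.1400; S(3,+1) = 28.2929; S(3,+2) = 33.1602; S(3,+3) = 38.8648
Terminal payoffs V(N, j) = max(K - S_T, 0):
  V(3,-3) = 9.085979; V(3,-2) = 6.506518; V(3,-1) = 3.483305; V(3,+0) = 0.000000; V(3,+1) = 0.000000; V(3,+2) = 0.000000; V(3,+3) = 0.000000
Backward induction: V(k, j) = exp(-r*dt) * [p_u * V(k+1, j+1) + p_m * V(k+1, j) + p_d * V(k+1, j-1)]
  V(2,-2) = exp(-r*dt) * [p_u*3.483305 + p_m*6.506518 + p_d*9.085979] = 6.491256
  V(2,-1) = exp(-r*dt) * [p_u*0.000000 + p_m*3.483305 + p_d*6.506518] = 3.477383
  V(2,+0) = exp(-r*dt) * [p_u*0.000000 + p_m*0.000000 + p_d*3.483305] = 0.619226
  V(2,+1) = exp(-r*dt) * [p_u*0.000000 + p_m*0.000000 + p_d*0.000000] = 0.000000
  V(2,+2) = exp(-r*dt) * [p_u*0.000000 + p_m*0.000000 + p_d*0.000000] = 0.000000
  V(1,-1) = exp(-r*dt) * [p_u*0.619226 + p_m*3.477383 + p_d*6.491256] = 3.566922
  V(1,+0) = exp(-r*dt) * [p_u*0.000000 + p_m*0.619226 + p_d*3.477383] = 1.030728
  V(1,+1) = exp(-r*dt) * [p_u*0.000000 + p_m*0.000000 + p_d*0.619226] = 0.110080
  V(0,+0) = exp(-r*dt) * [p_u*0.110080 + p_m*1.030728 + p_d*3.566922] = 1.337905

Answer: Price = V(0,0) = 1.3379


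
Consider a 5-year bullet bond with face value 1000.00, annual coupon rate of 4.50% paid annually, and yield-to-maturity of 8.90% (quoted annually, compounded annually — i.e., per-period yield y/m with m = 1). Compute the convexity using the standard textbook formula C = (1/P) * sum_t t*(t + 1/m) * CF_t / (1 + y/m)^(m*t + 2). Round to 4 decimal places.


Answer: Convexity = 22.2280

Derivation:
Coupon per period c = face * coupon_rate / m = 45.000000
Periods per year m = 1; per-period yield y/m = 0.089000
Number of cashflows N = 5
Cashflows (t years, CF_t, discount factor 1/(1+y/m)^(m*t), PV):
  t = 1.0000: CF_t = 45.000000, DF = 0.918274, PV = 41.322314
  t = 2.0000: CF_t = 45.000000, DF = 0.843226, PV = 37.945192
  t = 3.0000: CF_t = 45.000000, DF = 0.774313, PV = 34.844070
  t = 4.0000: CF_t = 45.000000, DF = 0.711031, PV = 31.996391
  t = 5.0000: CF_t = 1045.000000, DF = 0.652921, PV = 682.302389
Price P = sum_t PV_t = 828.410355
Convexity numerator sum_t t*(t + 1/m) * CF_t / (1+y/m)^(m*t + 2):
  t = 1.0000: term = 69.688140
  t = 2.0000: term = 191.978346
  t = 3.0000: term = 352.577311
  t = 4.0000: term = 539.604088
  t = 5.0000: term = 17260.063409
Convexity = (1/P) * sum = 18413.911293 / 828.410355 = 22.228007


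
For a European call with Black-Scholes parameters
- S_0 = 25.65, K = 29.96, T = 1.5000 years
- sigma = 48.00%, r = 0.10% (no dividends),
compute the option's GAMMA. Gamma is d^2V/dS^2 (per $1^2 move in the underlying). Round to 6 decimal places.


d1 = 0.0322863381; d2 = -0.5555912002
phi(d1) = 0.3987344043; exp(-qT) = 1.0000000000; exp(-rT) = 0.9985011244
Gamma = exp(-qT) * phi(d1) / (S * sigma * sqrt(T)) = 1.0000000000 * 0.3987344043 / (25.6500 * 0.4800 * 1.2247448714) = 0.026443

Answer: Gamma = 0.026443


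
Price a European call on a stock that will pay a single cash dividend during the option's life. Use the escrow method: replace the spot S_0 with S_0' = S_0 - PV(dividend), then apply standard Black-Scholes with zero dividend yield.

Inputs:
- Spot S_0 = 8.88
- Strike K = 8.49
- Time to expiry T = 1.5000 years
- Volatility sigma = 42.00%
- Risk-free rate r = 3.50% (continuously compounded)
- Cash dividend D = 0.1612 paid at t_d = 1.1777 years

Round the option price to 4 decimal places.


Answer: Price = 2.0578

Derivation:
PV(D) = D * exp(-r * t_d) = 0.1612 * 0.95961847 = 0.15469050
S_0' = S_0 - PV(D) = 8.8800 - 0.15469050 = 8.72530950
d1 = (ln(S_0'/K) + (r + sigma^2/2)*T) / (sigma*sqrt(T)) = 0.41240647
d2 = d1 - sigma*sqrt(T) = -0.10198637
exp(-rT) = 0.94885432
N(d1) = 0.65997924; N(d2) = 0.45938375
C = S_0' * N(d1) - K * exp(-rT) * N(d2) = 8.72530950 * 0.65997924 - 8.4900 * 0.94885432 * 0.45938375 = 2.0578


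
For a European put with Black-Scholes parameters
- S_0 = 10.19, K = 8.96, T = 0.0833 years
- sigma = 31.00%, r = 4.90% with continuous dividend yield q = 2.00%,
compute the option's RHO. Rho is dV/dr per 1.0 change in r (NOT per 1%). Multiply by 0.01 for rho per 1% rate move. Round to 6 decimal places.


d1 = 1.5094756225; d2 = 1.4200042304
phi(d1) = 0.1276839945; exp(-qT) = 0.9983353870; exp(-rT) = 0.9959266188
N(-d2) = 0.0778032247
Rho = -K*T*exp(-rT)*N(-d2) = -8.9600 * 0.0833 * 0.9959266188 * 0.0778032247 = -0.057833

Answer: Rho = -0.057833


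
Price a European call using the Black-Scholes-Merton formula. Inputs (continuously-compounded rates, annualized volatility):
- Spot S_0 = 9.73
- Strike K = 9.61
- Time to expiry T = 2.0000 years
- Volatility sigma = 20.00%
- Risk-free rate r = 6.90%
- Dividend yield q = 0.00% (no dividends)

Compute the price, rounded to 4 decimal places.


Answer: Price = 1.8366

Derivation:
d1 = (ln(S/K) + (r - q + 0.5*sigma^2) * T) / (sigma * sqrt(T)) = 0.67319986
d2 = d1 - sigma * sqrt(T) = 0.39035714
exp(-rT) = 0.87109869; exp(-qT) = 1.00000000
C = S_0 * exp(-qT) * N(d1) - K * exp(-rT) * N(d2)
N(d1) = 0.74958992; N(d2) = 0.65186376
C = 9.7300 * 1.00000000 * 0.74958992 - 9.6100 * 0.87109869 * 0.65186376 = 1.8366


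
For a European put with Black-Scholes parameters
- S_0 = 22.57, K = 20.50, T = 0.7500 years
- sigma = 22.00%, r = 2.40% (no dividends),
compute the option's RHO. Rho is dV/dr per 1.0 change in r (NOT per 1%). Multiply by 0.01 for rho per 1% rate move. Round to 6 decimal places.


d1 = 0.6946400507; d2 = 0.5041144619
phi(d1) = 0.3134231974; exp(-qT) = 1.0000000000; exp(-rT) = 0.9821610324
N(-d2) = 0.3070904724
Rho = -K*T*exp(-rT)*N(-d2) = -20.5000 * 0.7500 * 0.9821610324 * 0.3070904724 = -4.637289

Answer: Rho = -4.637289


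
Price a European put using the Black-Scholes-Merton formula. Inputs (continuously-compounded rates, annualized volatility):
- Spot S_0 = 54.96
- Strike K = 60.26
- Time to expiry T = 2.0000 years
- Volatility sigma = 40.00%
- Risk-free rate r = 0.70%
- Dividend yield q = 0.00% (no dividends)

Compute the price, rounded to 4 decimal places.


Answer: Price = 15.0855

Derivation:
d1 = (ln(S/K) + (r - q + 0.5*sigma^2) * T) / (sigma * sqrt(T)) = 0.14484572
d2 = d1 - sigma * sqrt(T) = -0.42083970
exp(-rT) = 0.98609754; exp(-qT) = 1.00000000
P = K * exp(-rT) * N(-d2) - S_0 * exp(-qT) * N(-d1)
N(-d1) = 0.44241634; N(-d2) = 0.66306393
P = 60.2600 * 0.98609754 * 0.66306393 - 54.9600 * 1.00000000 * 0.44241634 = 15.0855


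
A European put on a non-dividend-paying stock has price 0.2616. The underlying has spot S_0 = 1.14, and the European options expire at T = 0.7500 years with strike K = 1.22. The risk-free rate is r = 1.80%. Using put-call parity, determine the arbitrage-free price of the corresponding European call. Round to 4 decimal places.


Answer: Call price = 0.1980

Derivation:
Put-call parity: C - P = S_0 * exp(-qT) - K * exp(-rT).
S_0 * exp(-qT) = 1.1400 * 1.00000000 = 1.14000000
K * exp(-rT) = 1.2200 * 0.98659072 = 1.20364067
C = P + S*exp(-qT) - K*exp(-rT)
C = 0.2616 + 1.14000000 - 1.20364067 = 0.1980


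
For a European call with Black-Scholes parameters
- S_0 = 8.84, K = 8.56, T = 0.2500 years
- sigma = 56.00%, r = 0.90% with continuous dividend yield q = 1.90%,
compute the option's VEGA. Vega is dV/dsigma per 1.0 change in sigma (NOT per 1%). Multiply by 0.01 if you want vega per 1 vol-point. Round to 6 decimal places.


d1 = 0.2460238803; d2 = -0.0339761197
phi(d1) = 0.3870496080; exp(-qT) = 0.9952612634; exp(-rT) = 0.9977525294
Vega = S * exp(-qT) * phi(d1) * sqrt(T) = 8.8400 * 0.9952612634 * 0.3870496080 * 0.5000000000 = 1.702652

Answer: Vega = 1.702652


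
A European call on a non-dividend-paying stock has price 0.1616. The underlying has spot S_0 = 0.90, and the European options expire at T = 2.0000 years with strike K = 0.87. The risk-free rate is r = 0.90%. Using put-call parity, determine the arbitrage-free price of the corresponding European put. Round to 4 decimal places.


Put-call parity: C - P = S_0 * exp(-qT) - K * exp(-rT).
S_0 * exp(-qT) = 0.9000 * 1.00000000 = 0.90000000
K * exp(-rT) = 0.8700 * 0.98216103 = 0.85448010
P = C - S*exp(-qT) + K*exp(-rT)
P = 0.1616 - 0.90000000 + 0.85448010 = 0.1161

Answer: Put price = 0.1161


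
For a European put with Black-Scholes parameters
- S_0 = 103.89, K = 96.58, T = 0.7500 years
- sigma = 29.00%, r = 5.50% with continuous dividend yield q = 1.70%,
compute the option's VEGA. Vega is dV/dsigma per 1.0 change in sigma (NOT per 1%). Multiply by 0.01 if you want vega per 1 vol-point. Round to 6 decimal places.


Answer: Vega = 30.802146

Derivation:
d1 = 0.5295634518; d2 = 0.2784160847
phi(d1) = 0.3467479063; exp(-qT) = 0.9873309369; exp(-rT) = 0.9595892027
Vega = S * exp(-qT) * phi(d1) * sqrt(T) = 103.8900 * 0.9873309369 * 0.3467479063 * 0.8660254038 = 30.802146


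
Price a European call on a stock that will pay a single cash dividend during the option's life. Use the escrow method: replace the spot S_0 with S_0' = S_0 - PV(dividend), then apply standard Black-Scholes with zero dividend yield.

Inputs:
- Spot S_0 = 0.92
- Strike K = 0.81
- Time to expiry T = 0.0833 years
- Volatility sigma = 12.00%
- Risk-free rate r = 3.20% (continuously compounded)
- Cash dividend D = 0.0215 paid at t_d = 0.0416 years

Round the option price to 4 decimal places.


Answer: Price = 0.0907

Derivation:
PV(D) = D * exp(-r * t_d) = 0.0215 * 0.99866969 = 0.02147140
S_0' = S_0 - PV(D) = 0.9200 - 0.02147140 = 0.89852860
d1 = (ln(S_0'/K) + (r + sigma^2/2)*T) / (sigma*sqrt(T)) = 3.08914308
d2 = d1 - sigma*sqrt(T) = 3.05450899
exp(-rT) = 0.99733795
N(d1) = 0.99899633; N(d2) = 0.99887285
C = S_0' * N(d1) - K * exp(-rT) * N(d2) = 0.89852860 * 0.99899633 - 0.8100 * 0.99733795 * 0.99887285 = 0.0907


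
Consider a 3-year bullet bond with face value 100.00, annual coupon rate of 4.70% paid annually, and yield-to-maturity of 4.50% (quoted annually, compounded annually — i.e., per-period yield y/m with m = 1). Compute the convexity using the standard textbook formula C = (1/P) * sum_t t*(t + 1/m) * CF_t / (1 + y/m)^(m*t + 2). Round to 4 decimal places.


Coupon per period c = face * coupon_rate / m = 4.700000
Periods per year m = 1; per-period yield y/m = 0.045000
Number of cashflows N = 3
Cashflows (t years, CF_t, discount factor 1/(1+y/m)^(m*t), PV):
  t = 1.0000: CF_t = 4.700000, DF = 0.956938, PV = 4.497608
  t = 2.0000: CF_t = 4.700000, DF = 0.915730, PV = 4.303931
  t = 3.0000: CF_t = 104.700000, DF = 0.876297, PV = 91.748254
Price P = sum_t PV_t = 100.549793
Convexity numerator sum_t t*(t + 1/m) * CF_t / (1+y/m)^(m*t + 2):
  t = 1.0000: term = 8.237188
  t = 2.0000: term = 23.647430
  t = 3.0000: term = 1008.199495
Convexity = (1/P) * sum = 1040.084113 / 100.549793 = 10.343971

Answer: Convexity = 10.3440


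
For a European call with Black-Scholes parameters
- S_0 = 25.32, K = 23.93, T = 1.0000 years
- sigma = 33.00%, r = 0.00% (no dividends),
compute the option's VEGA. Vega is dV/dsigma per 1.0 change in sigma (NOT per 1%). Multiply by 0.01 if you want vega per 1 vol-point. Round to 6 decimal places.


Answer: Vega = 9.546511

Derivation:
d1 = 0.3360960465; d2 = 0.0060960465
phi(d1) = 0.3770344149; exp(-qT) = 1.0000000000; exp(-rT) = 1.0000000000
Vega = S * exp(-qT) * phi(d1) * sqrt(T) = 25.3200 * 1.0000000000 * 0.3770344149 * 1.0000000000 = 9.546511


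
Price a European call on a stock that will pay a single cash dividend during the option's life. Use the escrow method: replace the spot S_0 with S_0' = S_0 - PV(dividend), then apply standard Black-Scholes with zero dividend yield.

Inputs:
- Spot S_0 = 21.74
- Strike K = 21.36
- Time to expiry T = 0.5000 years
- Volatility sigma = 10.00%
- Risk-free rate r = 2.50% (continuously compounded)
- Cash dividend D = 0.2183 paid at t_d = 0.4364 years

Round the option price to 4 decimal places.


Answer: Price = 0.8399

Derivation:
PV(D) = D * exp(-r * t_d) = 0.2183 * 0.98914930 = 0.21593129
S_0' = S_0 - PV(D) = 21.7400 - 0.21593129 = 21.52406871
d1 = (ln(S_0'/K) + (r + sigma^2/2)*T) / (sigma*sqrt(T)) = 0.32034440
d2 = d1 - sigma*sqrt(T) = 0.24963372
exp(-rT) = 0.98757780
N(d1) = 0.62564637; N(d2) = 0.59856469
C = S_0' * N(d1) - K * exp(-rT) * N(d2) = 21.52406871 * 0.62564637 - 21.3600 * 0.98757780 * 0.59856469 = 0.8399


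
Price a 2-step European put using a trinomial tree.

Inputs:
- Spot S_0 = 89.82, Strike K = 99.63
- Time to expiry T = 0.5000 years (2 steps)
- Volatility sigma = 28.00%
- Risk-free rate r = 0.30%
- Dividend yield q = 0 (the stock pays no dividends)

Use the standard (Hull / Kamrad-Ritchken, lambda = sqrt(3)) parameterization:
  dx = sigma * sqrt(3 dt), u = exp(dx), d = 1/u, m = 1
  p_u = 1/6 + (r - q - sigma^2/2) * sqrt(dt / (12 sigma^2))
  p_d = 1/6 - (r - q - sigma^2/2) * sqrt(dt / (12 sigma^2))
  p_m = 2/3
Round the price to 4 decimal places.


Answer: Price = V(0,0) = 13.6034

Derivation:
dt = T/N = 0.250000; dx = sigma*sqrt(3*dt) = 0.242487
u = exp(dx) = 1.274415; d = 1/u = 0.784674
p_u = 0.148006, p_m = 0.666667, p_d = 0.185327
Discount per step: exp(-r*dt) = 0.999250
Stock lattice S(k, j) with j the centered position index:
  k=0: S(0,+0) = 89.8200
  k=1: S(1,-1) = 70.4794; S(1,+0) = 89.8200; S(1,+1) = 114.4679
  k=2: S(2,-2) = 55.3033; S(2,-1) = 70.4794; S(2,+0) = 89.8200; S(2,+1) = 114.4679; S(2,+2) = 145.8796
Terminal payoffs V(N, j) = max(K - S_T, 0):
  V(2,-2) = 44.326652; V(2,-1) = 29.150594; V(2,+0) = 9.810000; V(2,+1) = 0.000000; V(2,+2) = 0.000000
Backward induction: V(k, j) = exp(-r*dt) * [p_u * V(k+1, j+1) + p_m * V(k+1, j) + p_d * V(k+1, j-1)]
  V(1,-1) = exp(-r*dt) * [p_u*9.810000 + p_m*29.150594 + p_d*44.326652] = 29.078795
  V(1,+0) = exp(-r*dt) * [p_u*0.000000 + p_m*9.810000 + p_d*29.150594] = 11.933452
  V(1,+1) = exp(-r*dt) * [p_u*0.000000 + p_m*0.000000 + p_d*9.810000] = 1.816699
  V(0,+0) = exp(-r*dt) * [p_u*1.816699 + p_m*11.933452 + p_d*29.078795] = 13.603409


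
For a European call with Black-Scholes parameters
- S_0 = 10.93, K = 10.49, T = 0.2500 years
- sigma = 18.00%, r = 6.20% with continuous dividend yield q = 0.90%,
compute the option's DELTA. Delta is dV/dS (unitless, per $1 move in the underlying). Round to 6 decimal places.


d1 = 0.6487653309; d2 = 0.5587653309
phi(d1) = 0.3232314139; exp(-qT) = 0.9977525294; exp(-rT) = 0.9846195068
N(d1) = 0.7417549652
Delta = exp(-qT) * N(d1) = 0.9977525294 * 0.7417549652 = 0.740088

Answer: Delta = 0.740088


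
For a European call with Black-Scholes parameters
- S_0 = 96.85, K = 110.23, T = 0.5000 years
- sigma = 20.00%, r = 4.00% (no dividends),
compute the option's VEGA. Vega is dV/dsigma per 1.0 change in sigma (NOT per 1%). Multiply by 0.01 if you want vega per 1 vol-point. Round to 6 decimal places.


d1 = -0.7029044606; d2 = -0.8443258168
phi(d1) = 0.3116184134; exp(-qT) = 1.0000000000; exp(-rT) = 0.9801986733
Vega = S * exp(-qT) * phi(d1) * sqrt(T) = 96.8500 * 1.0000000000 * 0.3116184134 * 0.7071067812 = 21.340655

Answer: Vega = 21.340655


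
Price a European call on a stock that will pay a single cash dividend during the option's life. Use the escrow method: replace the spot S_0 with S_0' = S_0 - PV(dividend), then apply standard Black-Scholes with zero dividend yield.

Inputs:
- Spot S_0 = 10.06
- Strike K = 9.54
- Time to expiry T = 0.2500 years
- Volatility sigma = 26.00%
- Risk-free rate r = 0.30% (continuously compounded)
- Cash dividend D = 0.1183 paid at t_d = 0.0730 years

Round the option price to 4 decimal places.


PV(D) = D * exp(-r * t_d) = 0.1183 * 0.99978102 = 0.11827410
S_0' = S_0 - PV(D) = 10.0600 - 0.11827410 = 9.94172590
d1 = (ln(S_0'/K) + (r + sigma^2/2)*T) / (sigma*sqrt(T)) = 0.38805502
d2 = d1 - sigma*sqrt(T) = 0.25805502
exp(-rT) = 0.99925028
N(d1) = 0.65101234; N(d2) = 0.60181778
C = S_0' * N(d1) - K * exp(-rT) * N(d2) = 9.94172590 * 0.65101234 - 9.5400 * 0.99925028 * 0.60181778 = 0.7351

Answer: Price = 0.7351


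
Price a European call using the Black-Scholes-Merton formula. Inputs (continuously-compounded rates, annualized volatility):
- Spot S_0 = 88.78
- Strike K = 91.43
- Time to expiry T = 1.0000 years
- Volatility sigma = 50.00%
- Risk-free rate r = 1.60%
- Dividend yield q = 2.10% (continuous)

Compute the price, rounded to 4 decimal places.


d1 = (ln(S/K) + (r - q + 0.5*sigma^2) * T) / (sigma * sqrt(T)) = 0.18117549
d2 = d1 - sigma * sqrt(T) = -0.31882451
exp(-rT) = 0.98412732; exp(-qT) = 0.97921896
C = S_0 * exp(-qT) * N(d1) - K * exp(-rT) * N(d2)
N(d1) = 0.57188509; N(d2) = 0.37492980
C = 88.7800 * 0.97921896 * 0.57188509 - 91.4300 * 0.98412732 * 0.37492980 = 15.9811

Answer: Price = 15.9811


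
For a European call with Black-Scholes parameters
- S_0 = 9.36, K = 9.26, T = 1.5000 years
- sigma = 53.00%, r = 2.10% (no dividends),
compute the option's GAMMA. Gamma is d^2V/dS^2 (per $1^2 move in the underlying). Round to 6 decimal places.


d1 = 0.3896325410; d2 = -0.2594822409
phi(d1) = 0.3697806483; exp(-qT) = 1.0000000000; exp(-rT) = 0.9689909565
Gamma = exp(-qT) * phi(d1) / (S * sigma * sqrt(T)) = 1.0000000000 * 0.3697806483 / (9.3600 * 0.5300 * 1.2247448714) = 0.060862

Answer: Gamma = 0.060862


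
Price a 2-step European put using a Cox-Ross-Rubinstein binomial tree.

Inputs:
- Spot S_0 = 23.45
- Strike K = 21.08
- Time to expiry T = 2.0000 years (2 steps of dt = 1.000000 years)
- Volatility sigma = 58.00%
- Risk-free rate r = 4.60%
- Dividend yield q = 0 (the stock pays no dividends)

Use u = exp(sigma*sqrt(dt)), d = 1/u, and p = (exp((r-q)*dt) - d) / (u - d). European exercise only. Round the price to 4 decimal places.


dt = T/N = 1.000000
u = exp(sigma*sqrt(dt)) = 1.786038; d = 1/u = 0.559898
p = (exp((r-q)*dt) - d) / (u - d) = 0.397325
Discount per step: exp(-r*dt) = 0.955042
Stock lattice S(k, i) with i counting down-moves:
  k=0: S(0,0) = 23.4500
  k=1: S(1,0) = 41.8826; S(1,1) = 13.1296
  k=2: S(2,0) = 74.8039; S(2,1) = 23.4500; S(2,2) = 7.3513
Terminal payoffs V(N, i) = max(K - S_T, 0):
  V(2,0) = 0.000000; V(2,1) = 0.000000; V(2,2) = 13.728749
Backward induction: V(k, i) = exp(-r*dt) * [p * V(k+1, i) + (1-p) * V(k+1, i+1)].
  V(1,0) = exp(-r*dt) * [p*0.000000 + (1-p)*0.000000] = 0.000000
  V(1,1) = exp(-r*dt) * [p*0.000000 + (1-p)*13.728749] = 7.901993
  V(0,0) = exp(-r*dt) * [p*0.000000 + (1-p)*7.901993] = 4.548229

Answer: Price = V(0,0) = 4.5482


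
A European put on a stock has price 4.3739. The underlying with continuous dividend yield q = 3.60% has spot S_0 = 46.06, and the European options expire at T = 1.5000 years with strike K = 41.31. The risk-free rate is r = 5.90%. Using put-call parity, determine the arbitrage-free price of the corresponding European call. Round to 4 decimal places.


Answer: Call price = 10.2015

Derivation:
Put-call parity: C - P = S_0 * exp(-qT) - K * exp(-rT).
S_0 * exp(-qT) = 46.0600 * 0.94743211 = 43.63872283
K * exp(-rT) = 41.3100 * 0.91530311 = 37.81117150
C = P + S*exp(-qT) - K*exp(-rT)
C = 4.3739 + 43.63872283 - 37.81117150 = 10.2015
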